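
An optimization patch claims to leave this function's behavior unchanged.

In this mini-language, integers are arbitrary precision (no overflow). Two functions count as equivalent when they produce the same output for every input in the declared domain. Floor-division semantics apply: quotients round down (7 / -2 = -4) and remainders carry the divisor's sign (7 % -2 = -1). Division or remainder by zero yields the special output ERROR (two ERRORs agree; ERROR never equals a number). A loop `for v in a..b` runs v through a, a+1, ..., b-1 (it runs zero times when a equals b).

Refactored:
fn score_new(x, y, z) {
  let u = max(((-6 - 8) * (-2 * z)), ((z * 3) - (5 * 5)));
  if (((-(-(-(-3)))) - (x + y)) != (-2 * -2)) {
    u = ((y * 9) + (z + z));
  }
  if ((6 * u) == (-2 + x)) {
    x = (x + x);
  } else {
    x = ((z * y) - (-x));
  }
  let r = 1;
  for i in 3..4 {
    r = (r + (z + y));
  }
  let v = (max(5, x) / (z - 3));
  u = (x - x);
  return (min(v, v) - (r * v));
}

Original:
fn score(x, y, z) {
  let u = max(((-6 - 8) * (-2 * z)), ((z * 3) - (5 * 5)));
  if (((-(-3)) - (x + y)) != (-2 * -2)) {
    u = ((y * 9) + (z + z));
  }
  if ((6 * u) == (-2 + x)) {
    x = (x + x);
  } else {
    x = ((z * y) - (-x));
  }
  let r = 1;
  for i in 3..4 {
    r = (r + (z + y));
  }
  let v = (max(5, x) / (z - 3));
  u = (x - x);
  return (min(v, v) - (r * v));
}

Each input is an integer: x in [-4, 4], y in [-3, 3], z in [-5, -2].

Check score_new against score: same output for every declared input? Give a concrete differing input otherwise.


Differences: same computation, different form — yet all 252 inputs agree.
verdict: equivalent


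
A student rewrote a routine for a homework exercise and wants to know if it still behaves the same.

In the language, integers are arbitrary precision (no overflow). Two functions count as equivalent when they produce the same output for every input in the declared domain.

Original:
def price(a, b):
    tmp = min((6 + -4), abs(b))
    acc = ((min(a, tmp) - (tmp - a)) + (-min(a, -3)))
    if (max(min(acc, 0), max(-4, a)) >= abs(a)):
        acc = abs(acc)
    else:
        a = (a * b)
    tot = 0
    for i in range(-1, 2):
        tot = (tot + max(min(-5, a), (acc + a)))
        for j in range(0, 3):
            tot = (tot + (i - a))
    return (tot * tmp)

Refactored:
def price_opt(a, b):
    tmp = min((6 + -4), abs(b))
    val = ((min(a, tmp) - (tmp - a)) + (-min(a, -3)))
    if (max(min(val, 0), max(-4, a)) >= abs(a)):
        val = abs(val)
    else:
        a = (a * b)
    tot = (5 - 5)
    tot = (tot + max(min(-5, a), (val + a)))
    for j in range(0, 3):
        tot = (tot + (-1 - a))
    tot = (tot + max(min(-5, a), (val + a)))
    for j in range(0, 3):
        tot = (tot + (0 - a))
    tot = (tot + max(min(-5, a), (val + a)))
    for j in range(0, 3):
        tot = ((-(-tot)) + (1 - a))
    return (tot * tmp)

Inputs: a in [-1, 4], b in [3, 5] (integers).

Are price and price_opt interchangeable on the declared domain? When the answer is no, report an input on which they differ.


This is a faithful refactor — constant usage differs, plus arithmetic usage differs, plus local variable names differ, plus loop structure differs, plus min/max/abs usage differs, plus statement counts differ, but the computed results match everywhere.
One worked example (a=-1, b=4) — price: tmp becomes 2; next acc becomes -1; next (max(min(acc, 0), max(-4, a)) >= abs(a)) evaluates to false; next a becomes -4; next tot becomes 0; next at i=-1:; next tot becomes -5; next at j=0:; next tot becomes -2; next at j=1:; next tot becomes 1; next at j=2:; next tot becomes 4; next at i=0:; next tot becomes -1; next at j=0:; next tot becomes 3; next at j=1:; next tot becomes 7; next at j=2:; next tot becomes 11; next at i=1:; next tot becomes 6; next at j=0:; next tot becomes 11; next at j=1:; next tot becomes 16; next at j=2:; next tot becomes 21; next final value 42; price_opt: tmp becomes 2; next val becomes -1; next (max(min(val, 0), max(-4, a)) >= abs(a)) evaluates to false; next a becomes -4; next tot becomes 0; next tot becomes -5; next at j=0:; next tot becomes -2; next at j=1:; next tot becomes 1; next at j=2:; next tot becomes 4; next tot becomes -1; next at j=0:; next tot becomes 3; next at j=1:; next tot becomes 7; next at j=2:; next tot becomes 11; next tot becomes 6; next at j=0:; next tot becomes 11; next at j=1:; next tot becomes 16; next at j=2:; next tot becomes 21; next final value 42; agreement on 42.
An exhaustive pass over the 18 declared inputs shows identical outputs.
verdict: equivalent


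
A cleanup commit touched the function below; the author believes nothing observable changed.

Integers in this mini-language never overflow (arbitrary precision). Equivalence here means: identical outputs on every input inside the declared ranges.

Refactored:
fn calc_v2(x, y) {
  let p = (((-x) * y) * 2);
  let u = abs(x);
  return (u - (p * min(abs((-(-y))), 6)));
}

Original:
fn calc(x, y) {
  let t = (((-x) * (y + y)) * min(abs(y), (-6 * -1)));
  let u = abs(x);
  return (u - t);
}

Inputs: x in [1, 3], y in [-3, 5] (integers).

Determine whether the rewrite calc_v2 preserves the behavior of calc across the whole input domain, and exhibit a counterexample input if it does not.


Although constant usage differs, and local variable names differ, and arithmetic usage differs, 27/27 inputs agree.
verdict: equivalent


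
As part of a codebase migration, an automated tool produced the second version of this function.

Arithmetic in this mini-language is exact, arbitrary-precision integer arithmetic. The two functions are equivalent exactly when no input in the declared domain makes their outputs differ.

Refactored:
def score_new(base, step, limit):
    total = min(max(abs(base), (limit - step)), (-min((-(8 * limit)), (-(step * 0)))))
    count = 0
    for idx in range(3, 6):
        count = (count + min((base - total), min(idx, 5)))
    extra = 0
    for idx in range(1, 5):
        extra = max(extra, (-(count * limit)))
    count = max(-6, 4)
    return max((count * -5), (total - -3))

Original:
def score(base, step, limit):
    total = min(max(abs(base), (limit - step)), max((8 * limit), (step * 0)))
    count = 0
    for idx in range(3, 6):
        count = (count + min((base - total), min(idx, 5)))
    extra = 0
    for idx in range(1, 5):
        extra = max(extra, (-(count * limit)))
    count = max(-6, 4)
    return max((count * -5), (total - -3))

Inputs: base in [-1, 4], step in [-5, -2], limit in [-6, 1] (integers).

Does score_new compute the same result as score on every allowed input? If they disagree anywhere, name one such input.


This is a faithful refactor — min/max/abs usage differs, but the computed results match everywhere.
As a probe, take base=0, step=-4, limit=-5: score runs total=0, then count=0, then (idx=3), then count=0, then (idx=4), then count=0, then (idx=5), then count=0, then extra=0, then (idx=1), then extra=0, then (idx=2), then extra=0, then (idx=3), then extra=0, then (idx=4), then extra=0, then count=4, then returns 3; score_new runs total=0, then count=0, then (idx=3), then count=0, then (idx=4), then count=0, then (idx=5), then count=0, then extra=0, then (idx=1), then extra=0, then (idx=2), then extra=0, then (idx=3), then extra=0, then (idx=4), then extra=0, then count=4, then returns 3; both end at 3.
Checked all 192 inputs in the declared domain: the outputs agree on every one.
verdict: equivalent


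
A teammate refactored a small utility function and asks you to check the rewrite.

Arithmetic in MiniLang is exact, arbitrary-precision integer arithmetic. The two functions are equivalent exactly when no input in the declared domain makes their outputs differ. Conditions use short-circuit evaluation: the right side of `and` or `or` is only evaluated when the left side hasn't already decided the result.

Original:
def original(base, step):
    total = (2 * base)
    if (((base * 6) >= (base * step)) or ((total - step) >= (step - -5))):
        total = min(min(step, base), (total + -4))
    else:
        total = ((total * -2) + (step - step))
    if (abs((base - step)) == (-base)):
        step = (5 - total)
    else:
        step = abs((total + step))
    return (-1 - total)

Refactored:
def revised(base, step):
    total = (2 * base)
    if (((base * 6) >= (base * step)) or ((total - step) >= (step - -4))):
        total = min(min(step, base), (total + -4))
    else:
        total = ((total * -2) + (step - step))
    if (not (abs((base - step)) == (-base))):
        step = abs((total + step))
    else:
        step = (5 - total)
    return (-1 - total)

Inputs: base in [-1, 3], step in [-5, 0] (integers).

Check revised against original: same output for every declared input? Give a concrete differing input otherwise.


There is a counterexample at base=-1, step=-3: -5 on one side, 5 on the other.
original: total=-2, then (((base * 6) >= (base * step)) or ((total - step) >= (step - -5))) is false, then total=4, then (abs((base - step)) == (-base)) is false, then step=1, then returns -5
revised: total=-2, then (((base * 6) >= (base * step)) or ((total - step) >= (step - -4))) is true, then total=-6, then (not (abs((base - step)) == (-base))) is true, then step=9, then returns 5
verdict: not equivalent; witness: base=-1, step=-3


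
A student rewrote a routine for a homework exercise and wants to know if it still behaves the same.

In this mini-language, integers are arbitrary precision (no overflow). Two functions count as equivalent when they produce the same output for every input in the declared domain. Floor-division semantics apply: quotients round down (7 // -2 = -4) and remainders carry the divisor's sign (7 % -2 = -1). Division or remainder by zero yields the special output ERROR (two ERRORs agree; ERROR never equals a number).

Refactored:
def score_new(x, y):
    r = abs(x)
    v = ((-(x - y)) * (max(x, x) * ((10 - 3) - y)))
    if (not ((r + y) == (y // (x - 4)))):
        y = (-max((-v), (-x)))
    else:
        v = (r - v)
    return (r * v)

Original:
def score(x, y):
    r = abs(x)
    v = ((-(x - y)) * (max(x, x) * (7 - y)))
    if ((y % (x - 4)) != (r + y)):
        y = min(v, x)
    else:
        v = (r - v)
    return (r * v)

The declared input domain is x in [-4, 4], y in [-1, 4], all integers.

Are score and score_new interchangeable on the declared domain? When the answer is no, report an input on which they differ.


x=-1, y=-1 yields 0 from score but 1 from score_new.
verdict: not equivalent; witness: x=-1, y=-1


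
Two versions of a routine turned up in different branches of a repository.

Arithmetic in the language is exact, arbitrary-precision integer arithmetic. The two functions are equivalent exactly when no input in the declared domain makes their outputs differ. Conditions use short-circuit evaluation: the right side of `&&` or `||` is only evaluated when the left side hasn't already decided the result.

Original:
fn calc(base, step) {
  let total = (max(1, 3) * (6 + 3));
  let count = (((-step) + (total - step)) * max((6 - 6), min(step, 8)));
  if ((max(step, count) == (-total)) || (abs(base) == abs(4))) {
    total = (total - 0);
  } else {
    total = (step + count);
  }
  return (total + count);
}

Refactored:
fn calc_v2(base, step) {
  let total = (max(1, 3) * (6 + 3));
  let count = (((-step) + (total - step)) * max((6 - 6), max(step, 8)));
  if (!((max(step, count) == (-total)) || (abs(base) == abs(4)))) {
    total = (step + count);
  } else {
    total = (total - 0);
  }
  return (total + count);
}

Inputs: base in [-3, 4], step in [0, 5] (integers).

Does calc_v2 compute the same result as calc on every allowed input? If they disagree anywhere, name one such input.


There is a counterexample at base=-3, step=0: 0 on one side, 432 on the other.
calc: total = 27; count = 0; ((max(step, count) == (-total)) || (abs(base) == abs(4))) -> false; total = 0; return 0
calc_v2: total = 27; count = 216; (!((max(step, count) == (-total)) || (abs(base) == abs(4)))) -> true; total = 216; return 432
verdict: not equivalent; witness: base=-3, step=0


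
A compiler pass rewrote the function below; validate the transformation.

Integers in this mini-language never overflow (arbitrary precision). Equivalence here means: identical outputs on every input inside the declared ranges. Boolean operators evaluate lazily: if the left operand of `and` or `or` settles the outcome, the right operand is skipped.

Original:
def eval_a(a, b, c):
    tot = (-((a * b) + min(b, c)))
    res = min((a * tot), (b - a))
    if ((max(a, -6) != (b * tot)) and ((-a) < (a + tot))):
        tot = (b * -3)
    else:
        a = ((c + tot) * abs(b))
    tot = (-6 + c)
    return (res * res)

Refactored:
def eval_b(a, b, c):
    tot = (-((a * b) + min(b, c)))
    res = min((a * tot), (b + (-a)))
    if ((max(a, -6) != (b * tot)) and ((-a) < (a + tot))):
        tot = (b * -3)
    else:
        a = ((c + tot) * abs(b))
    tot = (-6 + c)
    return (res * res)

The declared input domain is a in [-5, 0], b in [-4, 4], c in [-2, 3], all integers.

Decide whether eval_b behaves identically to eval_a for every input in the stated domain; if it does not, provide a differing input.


Equivalent — the differences include arithmetic usage differs, yet no declared input distinguishes the two.
One worked example (a=-3, b=-4, c=0) — eval_a: tot = -8; res = -1; ((max(a, -6) != (b * tot)) and ((-a) < (a + tot))) -> false; a = -32; tot = -6; return 1; eval_b: tot = -8; res = -1; ((max(a, -6) != (b * tot)) and ((-a) < (a + tot))) -> false; a = -32; tot = -6; return 1; agreement on 1.
Checked all 324 inputs in the declared domain: the outputs agree on every one.
verdict: equivalent


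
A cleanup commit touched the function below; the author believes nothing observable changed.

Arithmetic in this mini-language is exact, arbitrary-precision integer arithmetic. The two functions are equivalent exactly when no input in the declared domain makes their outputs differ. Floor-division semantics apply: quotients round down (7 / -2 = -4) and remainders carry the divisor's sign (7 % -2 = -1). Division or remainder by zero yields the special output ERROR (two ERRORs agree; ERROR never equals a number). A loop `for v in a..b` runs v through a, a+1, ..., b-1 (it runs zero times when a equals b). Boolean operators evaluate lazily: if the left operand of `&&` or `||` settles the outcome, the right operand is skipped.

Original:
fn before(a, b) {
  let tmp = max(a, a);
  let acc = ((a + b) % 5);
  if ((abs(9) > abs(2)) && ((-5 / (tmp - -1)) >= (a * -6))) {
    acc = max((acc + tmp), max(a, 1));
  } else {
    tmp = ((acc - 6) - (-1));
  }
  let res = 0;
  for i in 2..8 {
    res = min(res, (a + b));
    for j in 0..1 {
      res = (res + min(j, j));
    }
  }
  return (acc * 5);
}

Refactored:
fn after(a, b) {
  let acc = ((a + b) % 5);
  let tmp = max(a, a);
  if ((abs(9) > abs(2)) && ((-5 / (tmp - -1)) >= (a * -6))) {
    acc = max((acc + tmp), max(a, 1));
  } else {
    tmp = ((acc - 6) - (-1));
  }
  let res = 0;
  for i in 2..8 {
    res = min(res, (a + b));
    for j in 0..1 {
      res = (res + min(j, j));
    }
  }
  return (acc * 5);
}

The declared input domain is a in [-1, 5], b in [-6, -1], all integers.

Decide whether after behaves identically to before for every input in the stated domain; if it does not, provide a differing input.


The two are interchangeable: same computation, different form, and every declared input agrees.
As a probe, take a=1, b=-6: before runs tmp := 1 | acc := 0 | ((abs(9) > abs(2)) && ((-5 / (tmp - -1)) >= (a * -6))): true | acc := 1 | res := 0 | iter i=2: | res := -5 | iter j=0: | res := -5 | iter i=3: | res := -5 | iter j=0: | res := -5 | iter i=4: | res := -5 | iter j=0: | res := -5 | iter i=5: | res := -5 | iter j=0: | res := -5 | iter i=6: | res := -5 | iter j=0: | res := -5 | iter i=7: | res := -5 | iter j=0: | res := -5 | result 5; after runs acc := 0 | tmp := 1 | ((abs(9) > abs(2)) && ((-5 / (tmp - -1)) >= (a * -6))): true | acc := 1 | res := 0 | iter i=2: | res := -5 | iter j=0: | res := -5 | iter i=3: | res := -5 | iter j=0: | res := -5 | iter i=4: | res := -5 | iter j=0: | res := -5 | iter i=5: | res := -5 | iter j=0: | res := -5 | iter i=6: | res := -5 | iter j=0: | res := -5 | iter i=7: | res := -5 | iter j=0: | res := -5 | result 5; both end at 5.
Checked all 42 inputs in the declared domain: the outputs agree on every one.
verdict: equivalent


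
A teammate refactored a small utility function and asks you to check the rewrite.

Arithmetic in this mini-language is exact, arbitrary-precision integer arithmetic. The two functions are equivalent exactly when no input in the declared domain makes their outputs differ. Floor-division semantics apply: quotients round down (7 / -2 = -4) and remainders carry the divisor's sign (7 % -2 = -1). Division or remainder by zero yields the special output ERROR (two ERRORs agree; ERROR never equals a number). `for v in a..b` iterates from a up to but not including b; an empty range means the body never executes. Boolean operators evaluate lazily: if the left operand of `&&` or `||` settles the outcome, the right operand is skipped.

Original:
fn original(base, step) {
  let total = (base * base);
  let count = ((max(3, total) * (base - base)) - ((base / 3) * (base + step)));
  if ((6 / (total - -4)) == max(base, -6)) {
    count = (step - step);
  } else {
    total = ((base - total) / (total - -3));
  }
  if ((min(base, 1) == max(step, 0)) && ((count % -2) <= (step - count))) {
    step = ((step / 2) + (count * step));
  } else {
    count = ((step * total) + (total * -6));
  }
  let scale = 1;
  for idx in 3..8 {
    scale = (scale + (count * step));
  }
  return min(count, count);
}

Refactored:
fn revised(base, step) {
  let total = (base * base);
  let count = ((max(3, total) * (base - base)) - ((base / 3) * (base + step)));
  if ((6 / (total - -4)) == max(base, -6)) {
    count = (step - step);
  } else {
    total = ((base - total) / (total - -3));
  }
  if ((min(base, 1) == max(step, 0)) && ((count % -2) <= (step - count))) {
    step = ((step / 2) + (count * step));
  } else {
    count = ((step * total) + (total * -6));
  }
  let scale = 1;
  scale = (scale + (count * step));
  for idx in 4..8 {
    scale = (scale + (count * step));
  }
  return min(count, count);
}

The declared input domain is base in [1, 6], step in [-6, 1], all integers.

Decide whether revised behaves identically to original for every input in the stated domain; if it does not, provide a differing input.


Differences: arithmetic usage differs, loop structure differs, statement counts differ — yet all 48 inputs agree.
verdict: equivalent


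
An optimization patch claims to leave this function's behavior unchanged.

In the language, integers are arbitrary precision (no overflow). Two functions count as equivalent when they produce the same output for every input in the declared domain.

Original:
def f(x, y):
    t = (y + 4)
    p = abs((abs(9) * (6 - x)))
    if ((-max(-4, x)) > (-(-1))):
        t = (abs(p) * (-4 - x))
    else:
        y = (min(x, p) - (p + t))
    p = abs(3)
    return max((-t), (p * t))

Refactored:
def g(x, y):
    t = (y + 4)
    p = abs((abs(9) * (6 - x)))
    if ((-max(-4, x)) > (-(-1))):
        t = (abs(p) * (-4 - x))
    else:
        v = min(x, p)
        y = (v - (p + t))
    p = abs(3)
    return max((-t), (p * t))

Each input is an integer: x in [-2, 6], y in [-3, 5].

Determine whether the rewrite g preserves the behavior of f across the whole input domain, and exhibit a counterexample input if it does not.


Reading the diff, among the changes: local variable names differ, plus statement counts differ.
One worked example (x=4, y=5) — f: t=9, then p=18, then ((-max(-4, x)) > (-(-1))) is false, then y=-23, then p=3, then returns 27; g: t=9, then p=18, then ((-max(-4, x)) > (-(-1))) is false, then v=4, then y=-23, then p=3, then returns 27; agreement on 27.
Across all 81 domain points the two functions coincide.
verdict: equivalent


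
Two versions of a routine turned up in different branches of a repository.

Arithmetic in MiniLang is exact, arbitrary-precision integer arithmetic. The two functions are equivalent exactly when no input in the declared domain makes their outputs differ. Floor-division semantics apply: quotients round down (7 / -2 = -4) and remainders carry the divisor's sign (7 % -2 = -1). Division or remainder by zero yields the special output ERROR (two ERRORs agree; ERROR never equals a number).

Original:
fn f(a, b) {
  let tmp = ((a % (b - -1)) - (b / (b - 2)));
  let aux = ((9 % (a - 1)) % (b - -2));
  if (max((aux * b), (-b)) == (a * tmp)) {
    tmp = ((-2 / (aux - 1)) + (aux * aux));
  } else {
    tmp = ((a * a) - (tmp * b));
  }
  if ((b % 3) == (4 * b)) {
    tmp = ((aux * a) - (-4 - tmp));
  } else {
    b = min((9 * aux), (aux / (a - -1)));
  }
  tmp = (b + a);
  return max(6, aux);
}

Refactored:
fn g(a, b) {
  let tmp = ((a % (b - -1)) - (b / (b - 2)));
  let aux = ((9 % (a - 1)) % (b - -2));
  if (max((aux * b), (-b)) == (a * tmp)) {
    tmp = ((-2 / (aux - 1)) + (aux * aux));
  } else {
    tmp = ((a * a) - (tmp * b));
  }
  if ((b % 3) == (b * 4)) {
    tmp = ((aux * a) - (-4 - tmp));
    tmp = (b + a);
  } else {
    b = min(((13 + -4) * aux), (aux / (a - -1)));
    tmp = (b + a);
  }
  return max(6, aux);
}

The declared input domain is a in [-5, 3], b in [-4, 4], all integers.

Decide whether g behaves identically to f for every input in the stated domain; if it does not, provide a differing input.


The two are interchangeable: constant usage differs; and statement counts differ; and arithmetic usage differs, and every declared input agrees.
As a probe, take a=1, b=1: f runs tmp = 2; division by zero -> ERROR; g runs tmp = 2; division by zero -> ERROR; both end at ERROR.
Every one of the 81 inputs gives matching results.
verdict: equivalent


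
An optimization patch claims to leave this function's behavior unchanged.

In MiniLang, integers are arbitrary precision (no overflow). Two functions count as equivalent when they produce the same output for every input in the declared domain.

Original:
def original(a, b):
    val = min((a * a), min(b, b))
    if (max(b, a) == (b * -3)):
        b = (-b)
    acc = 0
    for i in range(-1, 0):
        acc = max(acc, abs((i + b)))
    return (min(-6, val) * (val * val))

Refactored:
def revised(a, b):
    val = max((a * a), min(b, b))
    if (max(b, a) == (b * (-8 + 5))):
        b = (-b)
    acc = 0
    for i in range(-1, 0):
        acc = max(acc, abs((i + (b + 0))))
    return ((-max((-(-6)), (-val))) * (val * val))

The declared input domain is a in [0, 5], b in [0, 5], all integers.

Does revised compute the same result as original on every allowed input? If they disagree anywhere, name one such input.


There is a counterexample at a=0, b=1: 0 on one side, -6 on the other.
original: val := 0 | (max(b, a) == (b * -3)): false | acc := 0 | iter i=-1: | acc := 0 | result 0
revised: val := 1 | (max(b, a) == (b * (-8 + 5))): false | acc := 0 | iter i=-1: | acc := 0 | result -6
verdict: not equivalent; witness: a=0, b=1


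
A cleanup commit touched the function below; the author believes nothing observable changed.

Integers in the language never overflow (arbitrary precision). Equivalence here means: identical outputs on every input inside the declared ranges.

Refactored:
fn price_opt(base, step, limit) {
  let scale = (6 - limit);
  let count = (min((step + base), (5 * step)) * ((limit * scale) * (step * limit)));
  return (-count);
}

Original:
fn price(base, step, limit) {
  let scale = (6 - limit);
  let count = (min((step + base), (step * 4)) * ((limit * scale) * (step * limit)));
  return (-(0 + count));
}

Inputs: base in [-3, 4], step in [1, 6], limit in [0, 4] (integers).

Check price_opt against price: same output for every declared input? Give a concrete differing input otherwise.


These are not equivalent — on base=4, step=1, limit=1 the outputs split (-20 vs -25).
price: scale becomes 5; next count becomes 20; next final value -20
price_opt: scale becomes 5; next count becomes 25; next final value -25
verdict: not equivalent; witness: base=4, step=1, limit=1


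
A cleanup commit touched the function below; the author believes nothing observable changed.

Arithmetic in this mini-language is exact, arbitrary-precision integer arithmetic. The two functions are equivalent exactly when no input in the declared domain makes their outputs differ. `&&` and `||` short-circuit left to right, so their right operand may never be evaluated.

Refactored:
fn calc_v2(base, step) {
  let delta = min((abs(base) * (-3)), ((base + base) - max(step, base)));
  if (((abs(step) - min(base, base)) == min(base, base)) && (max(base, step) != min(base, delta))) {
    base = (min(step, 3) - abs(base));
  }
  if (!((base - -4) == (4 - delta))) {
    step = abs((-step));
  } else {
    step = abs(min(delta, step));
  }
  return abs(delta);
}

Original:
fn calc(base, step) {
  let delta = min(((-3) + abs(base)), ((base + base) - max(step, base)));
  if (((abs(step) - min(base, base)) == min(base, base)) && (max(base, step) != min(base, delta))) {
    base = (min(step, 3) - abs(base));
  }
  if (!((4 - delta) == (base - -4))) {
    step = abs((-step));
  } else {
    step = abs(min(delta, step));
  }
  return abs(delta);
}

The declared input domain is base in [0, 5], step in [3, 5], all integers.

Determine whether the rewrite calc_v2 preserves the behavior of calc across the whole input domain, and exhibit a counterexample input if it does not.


Consider the input base=1, step=3.
calc: delta = -2; (((abs(step) - min(base, base)) == min(base, base)) && (max(base, step) != min(base, delta))) -> false; (!((4 - delta) == (base - -4))) -> true; step = 3; return 2
calc_v2: delta = -3; (((abs(step) - min(base, base)) == min(base, base)) && (max(base, step) != min(base, delta))) -> false; (!((base - -4) == (4 - delta))) -> true; step = 3; return 3
2 vs 3 — the two versions disagree here.
verdict: not equivalent; witness: base=1, step=3


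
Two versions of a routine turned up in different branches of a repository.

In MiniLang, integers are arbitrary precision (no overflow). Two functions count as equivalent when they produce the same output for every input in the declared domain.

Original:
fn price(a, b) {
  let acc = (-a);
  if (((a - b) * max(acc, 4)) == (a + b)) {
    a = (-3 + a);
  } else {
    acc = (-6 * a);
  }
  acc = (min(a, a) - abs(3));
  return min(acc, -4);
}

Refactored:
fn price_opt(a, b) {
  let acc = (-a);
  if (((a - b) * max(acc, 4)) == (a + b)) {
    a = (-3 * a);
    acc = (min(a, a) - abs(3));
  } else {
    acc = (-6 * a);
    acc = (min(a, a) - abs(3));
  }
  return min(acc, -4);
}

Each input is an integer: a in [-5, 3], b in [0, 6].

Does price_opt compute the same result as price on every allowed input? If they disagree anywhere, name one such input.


Consider the input a=0, b=0.
price: acc = 0; (((a - b) * max(acc, 4)) == (a + b)) -> true; a = -3; acc = -6; return -6
price_opt: acc = 0; (((a - b) * max(acc, 4)) == (a + b)) -> true; a = 0; acc = -3; return -4
-6 against -4: the behavior changed.
verdict: not equivalent; witness: a=0, b=0


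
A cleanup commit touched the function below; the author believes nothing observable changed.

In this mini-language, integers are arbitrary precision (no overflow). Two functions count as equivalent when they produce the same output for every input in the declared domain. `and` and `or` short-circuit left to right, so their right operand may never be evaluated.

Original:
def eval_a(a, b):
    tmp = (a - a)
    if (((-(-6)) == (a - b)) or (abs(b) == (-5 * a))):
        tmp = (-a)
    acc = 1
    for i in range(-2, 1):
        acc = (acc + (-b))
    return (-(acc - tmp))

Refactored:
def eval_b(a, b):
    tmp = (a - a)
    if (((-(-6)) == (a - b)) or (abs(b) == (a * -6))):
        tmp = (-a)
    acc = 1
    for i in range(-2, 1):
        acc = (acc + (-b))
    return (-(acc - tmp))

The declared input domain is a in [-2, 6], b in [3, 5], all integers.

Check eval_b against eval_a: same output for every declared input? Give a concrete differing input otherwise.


Not equivalent: a=-1, b=5 separates them (15 vs 14).
eval_a: tmp = 0; (((-(-6)) == (a - b)) or (abs(b) == (-5 * a))) -> true; tmp = 1; acc = 1; [i=-2]; acc = -4; [i=-1]; acc = -9; [i=0]; acc = -14; return 15
eval_b: tmp = 0; (((-(-6)) == (a - b)) or (abs(b) == (a * -6))) -> false; acc = 1; [i=-2]; acc = -4; [i=-1]; acc = -9; [i=0]; acc = -14; return 14
verdict: not equivalent; witness: a=-1, b=5


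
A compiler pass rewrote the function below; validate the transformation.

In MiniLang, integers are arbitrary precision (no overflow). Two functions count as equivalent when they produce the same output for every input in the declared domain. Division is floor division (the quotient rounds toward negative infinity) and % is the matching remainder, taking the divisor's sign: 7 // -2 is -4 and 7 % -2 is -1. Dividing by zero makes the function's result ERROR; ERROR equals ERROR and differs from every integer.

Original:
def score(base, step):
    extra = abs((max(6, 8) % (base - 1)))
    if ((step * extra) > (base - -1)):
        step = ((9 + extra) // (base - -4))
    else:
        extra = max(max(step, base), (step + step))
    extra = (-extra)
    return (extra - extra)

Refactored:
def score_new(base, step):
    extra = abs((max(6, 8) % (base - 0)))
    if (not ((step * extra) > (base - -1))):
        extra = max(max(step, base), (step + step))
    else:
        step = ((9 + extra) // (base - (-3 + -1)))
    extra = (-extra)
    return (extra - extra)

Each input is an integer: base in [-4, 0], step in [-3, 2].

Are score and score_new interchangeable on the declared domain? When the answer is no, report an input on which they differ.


Take base=-4, step=-3.
score: extra = 2; ((step * extra) > (base - -1)) -> false; extra = -3; extra = 3; return 0
score_new: extra = 0; (not ((step * extra) > (base - -1))) -> false; division by zero -> ERROR
0 and ERROR differ, so these are not the same function on this domain.
verdict: not equivalent; witness: base=-4, step=-3


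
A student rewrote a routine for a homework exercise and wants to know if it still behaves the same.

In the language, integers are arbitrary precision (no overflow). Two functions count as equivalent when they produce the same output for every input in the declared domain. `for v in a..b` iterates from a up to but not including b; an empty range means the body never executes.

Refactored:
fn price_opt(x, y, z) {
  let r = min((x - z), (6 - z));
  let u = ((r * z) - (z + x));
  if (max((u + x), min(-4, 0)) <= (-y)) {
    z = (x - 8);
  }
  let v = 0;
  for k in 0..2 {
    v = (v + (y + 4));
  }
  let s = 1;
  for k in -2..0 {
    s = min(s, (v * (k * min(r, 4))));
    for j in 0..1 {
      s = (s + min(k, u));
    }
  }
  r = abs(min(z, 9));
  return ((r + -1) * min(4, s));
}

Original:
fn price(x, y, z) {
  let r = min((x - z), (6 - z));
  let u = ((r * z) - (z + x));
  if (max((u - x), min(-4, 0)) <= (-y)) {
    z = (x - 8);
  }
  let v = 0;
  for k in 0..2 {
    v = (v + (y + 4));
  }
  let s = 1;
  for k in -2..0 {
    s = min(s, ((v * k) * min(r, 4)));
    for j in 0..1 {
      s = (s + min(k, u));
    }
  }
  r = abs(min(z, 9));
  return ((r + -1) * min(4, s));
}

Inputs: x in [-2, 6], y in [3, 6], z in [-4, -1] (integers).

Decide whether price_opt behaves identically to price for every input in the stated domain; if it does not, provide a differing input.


These are not equivalent — on x=-2, y=3, z=-4 the outputs split (-180 vs -540).
price: r=2, then u=-2, then (max((u - x), min(-4, 0)) <= (-y)) is false, then v=0, then (k=0), then v=7, then (k=1), then v=14, then s=1, then (k=-2), then s=-56, then (j=0), then s=-58, then (k=-1), then s=-58, then (j=0), then s=-60, then r=4, then returns -180
price_opt: r=2, then u=-2, then (max((u + x), min(-4, 0)) <= (-y)) is true, then z=-10, then v=0, then (k=0), then v=7, then (k=1), then v=14, then s=1, then (k=-2), then s=-56, then (j=0), then s=-58, then (k=-1), then s=-58, then (j=0), then s=-60, then r=10, then returns -540
verdict: not equivalent; witness: x=-2, y=3, z=-4


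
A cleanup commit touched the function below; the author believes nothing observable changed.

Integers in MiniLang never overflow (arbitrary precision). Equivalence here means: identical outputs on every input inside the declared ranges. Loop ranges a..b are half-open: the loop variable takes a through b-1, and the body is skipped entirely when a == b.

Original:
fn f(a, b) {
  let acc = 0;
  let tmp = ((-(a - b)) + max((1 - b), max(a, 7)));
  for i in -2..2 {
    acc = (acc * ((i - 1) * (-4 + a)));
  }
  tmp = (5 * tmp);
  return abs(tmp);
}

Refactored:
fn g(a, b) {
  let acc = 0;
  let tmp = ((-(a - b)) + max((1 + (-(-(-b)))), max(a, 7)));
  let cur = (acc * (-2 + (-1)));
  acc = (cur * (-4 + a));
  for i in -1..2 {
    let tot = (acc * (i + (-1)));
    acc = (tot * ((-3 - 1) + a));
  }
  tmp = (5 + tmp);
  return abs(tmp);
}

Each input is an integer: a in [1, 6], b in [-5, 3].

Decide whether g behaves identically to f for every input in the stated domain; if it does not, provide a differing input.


Try a=1, b=-5.
f: acc := 0 | tmp := 1 | iter i=-2: | acc := 0 | iter i=-1: | acc := 0 | iter i=0: | acc := 0 | iter i=1: | acc := 0 | tmp := 5 | result 5
g: acc := 0 | tmp := 1 | cur := 0 | acc := 0 | iter i=-1: | tot := 0 | acc := 0 | iter i=0: | tot := 0 | acc := 0 | iter i=1: | tot := 0 | acc := 0 | tmp := 6 | result 6
5 vs 6 — the two versions disagree here.
verdict: not equivalent; witness: a=1, b=-5


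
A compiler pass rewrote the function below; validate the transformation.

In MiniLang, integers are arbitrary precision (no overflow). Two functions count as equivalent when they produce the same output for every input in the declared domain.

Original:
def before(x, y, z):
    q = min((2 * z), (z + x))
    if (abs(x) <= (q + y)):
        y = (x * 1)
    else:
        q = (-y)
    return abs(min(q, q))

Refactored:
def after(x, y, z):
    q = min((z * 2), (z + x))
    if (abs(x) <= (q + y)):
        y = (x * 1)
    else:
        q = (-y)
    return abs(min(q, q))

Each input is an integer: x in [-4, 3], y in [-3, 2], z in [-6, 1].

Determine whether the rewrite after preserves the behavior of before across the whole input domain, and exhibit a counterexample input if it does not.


Differences: same computation, different form — yet all 384 inputs agree.
verdict: equivalent


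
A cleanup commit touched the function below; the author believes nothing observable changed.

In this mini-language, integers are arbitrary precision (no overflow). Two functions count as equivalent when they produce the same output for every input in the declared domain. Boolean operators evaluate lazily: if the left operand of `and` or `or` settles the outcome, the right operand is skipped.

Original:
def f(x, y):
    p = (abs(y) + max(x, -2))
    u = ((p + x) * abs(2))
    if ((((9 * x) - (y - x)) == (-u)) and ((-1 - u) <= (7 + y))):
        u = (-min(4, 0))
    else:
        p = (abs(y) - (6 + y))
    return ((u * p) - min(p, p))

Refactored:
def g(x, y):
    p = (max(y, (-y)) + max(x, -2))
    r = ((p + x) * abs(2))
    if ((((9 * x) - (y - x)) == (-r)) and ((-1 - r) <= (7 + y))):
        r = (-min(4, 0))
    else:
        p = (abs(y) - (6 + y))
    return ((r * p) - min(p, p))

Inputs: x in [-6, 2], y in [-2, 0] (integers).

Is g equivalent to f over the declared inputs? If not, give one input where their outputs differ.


The two versions differ — the changes include local variable names differ; and min/max/abs usage differs.
Tracing x=-4, y=-2: f: p := 0 | u := -8 | ((((9 * x) - (y - x)) == (-u)) and ((-1 - u) <= (7 + y))): false | p := -2 | result 18 | g: p := 0 | r := -8 | ((((9 * x) - (y - x)) == (-r)) and ((-1 - r) <= (7 + y))): false | p := -2 | result 18 — matching result 18.
Sweeping the whole domain (27 inputs) finds no disagreement.
verdict: equivalent


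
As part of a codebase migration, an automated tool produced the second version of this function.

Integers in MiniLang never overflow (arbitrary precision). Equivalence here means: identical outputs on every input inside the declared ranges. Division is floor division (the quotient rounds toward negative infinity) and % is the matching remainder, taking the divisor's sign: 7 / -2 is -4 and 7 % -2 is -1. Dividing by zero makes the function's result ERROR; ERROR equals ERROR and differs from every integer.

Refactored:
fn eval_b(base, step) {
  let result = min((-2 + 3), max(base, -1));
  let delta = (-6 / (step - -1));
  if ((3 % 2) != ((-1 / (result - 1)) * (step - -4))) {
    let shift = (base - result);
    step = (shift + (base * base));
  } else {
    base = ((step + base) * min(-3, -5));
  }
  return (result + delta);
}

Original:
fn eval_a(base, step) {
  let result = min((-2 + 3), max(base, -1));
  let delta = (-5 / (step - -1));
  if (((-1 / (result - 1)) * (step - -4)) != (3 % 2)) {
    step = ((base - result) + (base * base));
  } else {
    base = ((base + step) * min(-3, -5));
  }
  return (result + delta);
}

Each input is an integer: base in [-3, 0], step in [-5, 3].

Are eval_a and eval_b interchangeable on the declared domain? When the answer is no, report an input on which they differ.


There is a counterexample at base=-3, step=-4: 0 on one side, 1 on the other.
eval_a: result = -1; delta = 1; (((-1 / (result - 1)) * (step - -4)) != (3 % 2)) -> true; step = 7; return 0
eval_b: result = -1; delta = 2; ((3 % 2) != ((-1 / (result - 1)) * (step - -4))) -> true; shift = -2; step = 7; return 1
verdict: not equivalent; witness: base=-3, step=-4


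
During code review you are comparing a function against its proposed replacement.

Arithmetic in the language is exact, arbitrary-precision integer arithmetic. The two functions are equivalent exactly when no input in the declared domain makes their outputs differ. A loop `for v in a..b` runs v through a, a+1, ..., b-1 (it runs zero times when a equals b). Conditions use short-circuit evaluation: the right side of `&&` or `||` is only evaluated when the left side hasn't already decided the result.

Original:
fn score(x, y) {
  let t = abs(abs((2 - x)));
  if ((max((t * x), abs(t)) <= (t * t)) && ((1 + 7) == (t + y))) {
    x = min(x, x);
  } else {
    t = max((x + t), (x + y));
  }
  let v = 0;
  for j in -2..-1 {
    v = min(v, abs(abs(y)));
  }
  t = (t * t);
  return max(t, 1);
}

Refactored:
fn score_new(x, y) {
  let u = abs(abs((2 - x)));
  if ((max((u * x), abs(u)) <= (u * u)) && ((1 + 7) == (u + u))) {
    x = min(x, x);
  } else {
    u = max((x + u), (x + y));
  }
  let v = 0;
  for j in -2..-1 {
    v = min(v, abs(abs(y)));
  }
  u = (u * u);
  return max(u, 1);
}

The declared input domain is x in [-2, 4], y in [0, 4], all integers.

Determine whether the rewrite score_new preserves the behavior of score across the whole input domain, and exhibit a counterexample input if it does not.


Input x=-2, y=0: 4 from score versus 16 from score_new.
verdict: not equivalent; witness: x=-2, y=0


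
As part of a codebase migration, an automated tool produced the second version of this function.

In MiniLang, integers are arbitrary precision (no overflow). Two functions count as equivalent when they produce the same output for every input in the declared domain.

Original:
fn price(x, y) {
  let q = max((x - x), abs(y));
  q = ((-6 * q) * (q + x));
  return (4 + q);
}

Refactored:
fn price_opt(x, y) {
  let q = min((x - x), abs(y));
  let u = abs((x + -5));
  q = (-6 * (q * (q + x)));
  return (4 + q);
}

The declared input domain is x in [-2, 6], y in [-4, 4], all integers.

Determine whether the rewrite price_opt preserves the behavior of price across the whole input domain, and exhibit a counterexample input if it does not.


Evaluate both at x=-2, y=-4.
price: q := 4 | q := -48 | result -44
price_opt: q := 0 | u := 7 | q := 0 | result 4
-44 vs 4 — the two versions disagree here.
verdict: not equivalent; witness: x=-2, y=-4


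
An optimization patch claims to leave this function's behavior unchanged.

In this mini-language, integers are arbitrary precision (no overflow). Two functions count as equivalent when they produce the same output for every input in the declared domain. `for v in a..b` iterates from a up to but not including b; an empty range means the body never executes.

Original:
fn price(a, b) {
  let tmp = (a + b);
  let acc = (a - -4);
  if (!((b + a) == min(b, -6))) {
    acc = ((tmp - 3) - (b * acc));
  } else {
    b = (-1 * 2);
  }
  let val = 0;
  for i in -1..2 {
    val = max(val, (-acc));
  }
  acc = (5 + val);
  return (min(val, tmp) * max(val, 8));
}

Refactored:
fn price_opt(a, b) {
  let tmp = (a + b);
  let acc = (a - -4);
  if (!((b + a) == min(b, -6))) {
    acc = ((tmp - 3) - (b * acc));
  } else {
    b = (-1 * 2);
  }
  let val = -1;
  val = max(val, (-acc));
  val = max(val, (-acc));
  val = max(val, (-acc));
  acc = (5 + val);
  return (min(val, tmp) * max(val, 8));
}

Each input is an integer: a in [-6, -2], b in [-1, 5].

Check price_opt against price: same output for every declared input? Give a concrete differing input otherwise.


Run the pair on a=-5, b=5.
price: tmp := 0 | acc := -1 | (!((b + a) == min(b, -6))): true | acc := 2 | val := 0 | iter i=-1: | val := 0 | iter i=0: | val := 0 | iter i=1: | val := 0 | acc := 5 | result 0
price_opt: tmp := 0 | acc := -1 | (!((b + a) == min(b, -6))): true | acc := 2 | val := -1 | val := -1 | val := -1 | val := -1 | acc := 4 | result -8
0 and -8 differ, so these are not the same function on this domain.
verdict: not equivalent; witness: a=-5, b=5
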